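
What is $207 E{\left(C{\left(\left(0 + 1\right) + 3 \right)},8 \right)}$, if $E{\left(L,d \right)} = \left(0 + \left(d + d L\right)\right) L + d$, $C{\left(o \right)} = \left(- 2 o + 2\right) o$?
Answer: $915768$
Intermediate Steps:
$C{\left(o \right)} = o \left(2 - 2 o\right)$ ($C{\left(o \right)} = \left(2 - 2 o\right) o = o \left(2 - 2 o\right)$)
$E{\left(L,d \right)} = d + L \left(d + L d\right)$ ($E{\left(L,d \right)} = \left(0 + \left(d + L d\right)\right) L + d = \left(d + L d\right) L + d = L \left(d + L d\right) + d = d + L \left(d + L d\right)$)
$207 E{\left(C{\left(\left(0 + 1\right) + 3 \right)},8 \right)} = 207 \cdot 8 \left(1 + 2 \left(\left(0 + 1\right) + 3\right) \left(1 - \left(\left(0 + 1\right) + 3\right)\right) + \left(2 \left(\left(0 + 1\right) + 3\right) \left(1 - \left(\left(0 + 1\right) + 3\right)\right)\right)^{2}\right) = 207 \cdot 8 \left(1 + 2 \left(1 + 3\right) \left(1 - \left(1 + 3\right)\right) + \left(2 \left(1 + 3\right) \left(1 - \left(1 + 3\right)\right)\right)^{2}\right) = 207 \cdot 8 \left(1 + 2 \cdot 4 \left(1 - 4\right) + \left(2 \cdot 4 \left(1 - 4\right)\right)^{2}\right) = 207 \cdot 8 \left(1 + 2 \cdot 4 \left(-3\right) + \left(2 \cdot 4 \left(-3\right)\right)^{2}\right) = 207 \cdot 8 \left(1 - 24 + \left(-24\right)^{2}\right) = 207 \cdot 8 \left(1 - 24 + 576\right) = 207 \cdot 8 \cdot 553 = 207 \cdot 4424 = 915768$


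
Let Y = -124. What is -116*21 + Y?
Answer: -2560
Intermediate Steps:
-116*21 + Y = -116*21 - 124 = -2436 - 124 = -2560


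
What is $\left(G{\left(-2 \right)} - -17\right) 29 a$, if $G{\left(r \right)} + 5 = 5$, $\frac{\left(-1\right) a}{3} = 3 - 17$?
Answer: $20706$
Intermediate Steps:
$a = 42$ ($a = - 3 \left(3 - 17\right) = \left(-3\right) \left(-14\right) = 42$)
$G{\left(r \right)} = 0$ ($G{\left(r \right)} = -5 + 5 = 0$)
$\left(G{\left(-2 \right)} - -17\right) 29 a = \left(0 - -17\right) 29 \cdot 42 = \left(0 + 17\right) 29 \cdot 42 = 17 \cdot 29 \cdot 42 = 493 \cdot 42 = 20706$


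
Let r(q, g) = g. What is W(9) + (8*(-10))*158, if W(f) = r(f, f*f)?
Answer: -12559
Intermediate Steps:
W(f) = f² (W(f) = f*f = f²)
W(9) + (8*(-10))*158 = 9² + (8*(-10))*158 = 81 - 80*158 = 81 - 12640 = -12559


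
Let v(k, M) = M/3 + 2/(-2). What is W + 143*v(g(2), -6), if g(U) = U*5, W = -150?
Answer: -579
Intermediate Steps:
g(U) = 5*U
v(k, M) = -1 + M/3 (v(k, M) = M*(1/3) + 2*(-1/2) = M/3 - 1 = -1 + M/3)
W + 143*v(g(2), -6) = -150 + 143*(-1 + (1/3)*(-6)) = -150 + 143*(-1 - 2) = -150 + 143*(-3) = -150 - 429 = -579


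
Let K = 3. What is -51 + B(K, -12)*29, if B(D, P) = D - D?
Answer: -51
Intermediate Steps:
B(D, P) = 0
-51 + B(K, -12)*29 = -51 + 0*29 = -51 + 0 = -51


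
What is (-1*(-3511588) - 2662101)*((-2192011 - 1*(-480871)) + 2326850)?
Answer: 523037640770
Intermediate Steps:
(-1*(-3511588) - 2662101)*((-2192011 - 1*(-480871)) + 2326850) = (3511588 - 2662101)*((-2192011 + 480871) + 2326850) = 849487*(-1711140 + 2326850) = 849487*615710 = 523037640770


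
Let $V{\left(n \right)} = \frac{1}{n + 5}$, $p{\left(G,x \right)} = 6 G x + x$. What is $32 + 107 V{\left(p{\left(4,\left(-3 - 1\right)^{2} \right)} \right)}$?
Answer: $\frac{13067}{405} \approx 32.264$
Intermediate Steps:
$p{\left(G,x \right)} = x + 6 G x$ ($p{\left(G,x \right)} = 6 G x + x = x + 6 G x$)
$V{\left(n \right)} = \frac{1}{5 + n}$
$32 + 107 V{\left(p{\left(4,\left(-3 - 1\right)^{2} \right)} \right)} = 32 + \frac{107}{5 + \left(-3 - 1\right)^{2} \left(1 + 6 \cdot 4\right)} = 32 + \frac{107}{5 + \left(-4\right)^{2} \left(1 + 24\right)} = 32 + \frac{107}{5 + 16 \cdot 25} = 32 + \frac{107}{5 + 400} = 32 + \frac{107}{405} = \frac{13067}{405}$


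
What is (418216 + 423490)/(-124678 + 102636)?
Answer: -420853/11021 ≈ -38.186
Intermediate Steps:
(418216 + 423490)/(-124678 + 102636) = 841706/(-22042) = 841706*(-1/22042) = -420853/11021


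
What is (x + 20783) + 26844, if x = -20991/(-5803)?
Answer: 276400472/5803 ≈ 47631.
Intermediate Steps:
x = 20991/5803 (x = -20991*(-1/5803) = 20991/5803 ≈ 3.6173)
(x + 20783) + 26844 = (20991/5803 + 20783) + 26844 = 120624740/5803 + 26844 = 276400472/5803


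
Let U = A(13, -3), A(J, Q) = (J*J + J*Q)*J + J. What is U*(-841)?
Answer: -1432223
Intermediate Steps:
A(J, Q) = J + J*(J**2 + J*Q) (A(J, Q) = (J**2 + J*Q)*J + J = J*(J**2 + J*Q) + J = J + J*(J**2 + J*Q))
U = 1703 (U = 13*(1 + 13**2 + 13*(-3)) = 13*(1 + 169 - 39) = 13*131 = 1703)
U*(-841) = 1703*(-841) = -1432223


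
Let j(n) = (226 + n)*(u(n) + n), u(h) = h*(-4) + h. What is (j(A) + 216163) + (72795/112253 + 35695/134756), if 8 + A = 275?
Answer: -12075283066503/256385852 ≈ -47098.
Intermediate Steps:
A = 267 (A = -8 + 275 = 267)
u(h) = -3*h (u(h) = -4*h + h = -3*h)
j(n) = -2*n*(226 + n) (j(n) = (226 + n)*(-3*n + n) = (226 + n)*(-2*n) = -2*n*(226 + n))
(j(A) + 216163) + (72795/112253 + 35695/134756) = (2*267*(-226 - 1*267) + 216163) + (72795/112253 + 35695/134756) = (2*267*(-226 - 267) + 216163) + (72795*(1/112253) + 35695*(1/134756)) = (2*267*(-493) + 216163) + (72795/112253 + 605/2284) = (-263262 + 216163) + 234176845/256385852 = -47099 + 234176845/256385852 = -12075283066503/256385852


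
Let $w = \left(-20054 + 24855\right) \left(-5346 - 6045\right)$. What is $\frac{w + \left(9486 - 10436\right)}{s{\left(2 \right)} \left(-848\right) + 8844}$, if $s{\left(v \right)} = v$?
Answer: $- \frac{54689141}{7148} \approx -7651.0$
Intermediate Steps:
$w = -54688191$ ($w = 4801 \left(-11391\right) = -54688191$)
$\frac{w + \left(9486 - 10436\right)}{s{\left(2 \right)} \left(-848\right) + 8844} = \frac{-54688191 + \left(9486 - 10436\right)}{2 \left(-848\right) + 8844} = \frac{-54688191 - 950}{-1696 + 8844} = - \frac{54689141}{7148}$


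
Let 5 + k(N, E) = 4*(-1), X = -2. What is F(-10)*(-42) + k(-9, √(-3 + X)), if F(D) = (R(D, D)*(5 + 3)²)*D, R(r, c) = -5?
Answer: -134409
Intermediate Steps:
F(D) = -320*D (F(D) = (-5*(5 + 3)²)*D = (-5*8²)*D = (-5*64)*D = -320*D)
k(N, E) = -9 (k(N, E) = -5 + 4*(-1) = -5 - 4 = -9)
F(-10)*(-42) + k(-9, √(-3 + X)) = -320*(-10)*(-42) - 9 = 3200*(-42) - 9 = -134400 - 9 = -134409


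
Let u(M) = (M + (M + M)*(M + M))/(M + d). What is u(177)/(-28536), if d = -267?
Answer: 41831/856080 ≈ 0.048863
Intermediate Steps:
u(M) = (M + 4*M²)/(-267 + M) (u(M) = (M + (M + M)*(M + M))/(M - 267) = (M + (2*M)*(2*M))/(-267 + M) = (M + 4*M²)/(-267 + M))
u(177)/(-28536) = (177*(1 + 4*177)/(-267 + 177))/(-28536) = (177*(1 + 708)/(-90))*(-1/28536) = (177*(-1/90)*709)*(-1/28536) = -41831/30*(-1/28536) = 41831/856080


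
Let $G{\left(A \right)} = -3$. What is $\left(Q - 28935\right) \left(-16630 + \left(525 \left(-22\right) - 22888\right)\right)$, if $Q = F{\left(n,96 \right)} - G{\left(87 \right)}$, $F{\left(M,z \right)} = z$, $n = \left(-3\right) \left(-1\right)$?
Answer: $1472596848$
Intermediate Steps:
$n = 3$
$Q = 99$ ($Q = 96 - -3 = 96 + 3 = 99$)
$\left(Q - 28935\right) \left(-16630 + \left(525 \left(-22\right) - 22888\right)\right) = \left(99 - 28935\right) \left(-16630 + \left(525 \left(-22\right) - 22888\right)\right) = - 28836 \left(-16630 - 34438\right) = \left(-28836\right) \left(-51068\right) = 1472596848$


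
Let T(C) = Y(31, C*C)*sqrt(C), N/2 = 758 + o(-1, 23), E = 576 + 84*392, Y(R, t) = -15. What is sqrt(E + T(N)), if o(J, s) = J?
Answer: sqrt(33504 - 15*sqrt(1514)) ≈ 181.44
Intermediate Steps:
E = 33504 (E = 576 + 32928 = 33504)
N = 1514 (N = 2*(758 - 1) = 2*757 = 1514)
T(C) = -15*sqrt(C)
sqrt(E + T(N)) = sqrt(33504 - 15*sqrt(1514))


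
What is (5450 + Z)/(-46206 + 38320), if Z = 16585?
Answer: -22035/7886 ≈ -2.7942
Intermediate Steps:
(5450 + Z)/(-46206 + 38320) = (5450 + 16585)/(-46206 + 38320) = 22035/(-7886) = 22035*(-1/7886) = -22035/7886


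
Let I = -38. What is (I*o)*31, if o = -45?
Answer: 53010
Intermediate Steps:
(I*o)*31 = -38*(-45)*31 = 1710*31 = 53010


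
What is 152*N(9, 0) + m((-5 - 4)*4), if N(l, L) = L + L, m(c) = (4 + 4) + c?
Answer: -28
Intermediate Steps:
m(c) = 8 + c
N(l, L) = 2*L
152*N(9, 0) + m((-5 - 4)*4) = 152*(2*0) + (8 + (-5 - 4)*4) = 152*0 + (8 - 9*4) = 0 + (8 - 36) = 0 - 28 = -28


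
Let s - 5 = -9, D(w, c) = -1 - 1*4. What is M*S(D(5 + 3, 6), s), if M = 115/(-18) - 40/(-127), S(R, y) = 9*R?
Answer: 69425/254 ≈ 273.33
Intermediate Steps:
D(w, c) = -5 (D(w, c) = -1 - 4 = -5)
s = -4 (s = 5 - 9 = -4)
M = -13885/2286 (M = 115*(-1/18) - 40*(-1/127) = -115/18 + 40/127 = -13885/2286 ≈ -6.0739)
M*S(D(5 + 3, 6), s) = -13885*(-5)/254 = -13885/2286*(-45) = 69425/254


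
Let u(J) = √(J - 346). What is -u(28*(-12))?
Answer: -I*√682 ≈ -26.115*I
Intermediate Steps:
u(J) = √(-346 + J)
-u(28*(-12)) = -√(-346 + 28*(-12)) = -√(-346 - 336) = -√(-682) = -I*√682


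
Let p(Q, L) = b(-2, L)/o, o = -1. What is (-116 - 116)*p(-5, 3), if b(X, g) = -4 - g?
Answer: -1624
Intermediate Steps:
p(Q, L) = 4 + L (p(Q, L) = (-4 - L)/(-1) = (-4 - L)*(-1) = 4 + L)
(-116 - 116)*p(-5, 3) = (-116 - 116)*(4 + 3) = -232*7 = -1624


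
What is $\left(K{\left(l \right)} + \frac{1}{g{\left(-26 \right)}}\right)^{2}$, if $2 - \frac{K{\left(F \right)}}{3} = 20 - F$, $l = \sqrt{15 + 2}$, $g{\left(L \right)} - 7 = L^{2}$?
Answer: $\frac{1431580978}{466489} - \frac{221286 \sqrt{17}}{683} \approx 1733.0$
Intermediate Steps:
$g{\left(L \right)} = 7 + L^{2}$
$l = \sqrt{17} \approx 4.1231$
$K{\left(F \right)} = -54 + 3 F$ ($K{\left(F \right)} = 6 - 3 \left(20 - F\right) = 6 + \left(-60 + 3 F\right) = -54 + 3 F$)
$\left(K{\left(l \right)} + \frac{1}{g{\left(-26 \right)}}\right)^{2} = \left(\left(-54 + 3 \sqrt{17}\right) + \frac{1}{7 + \left(-26\right)^{2}}\right)^{2} = \left(\left(-54 + 3 \sqrt{17}\right) + \frac{1}{7 + 676}\right)^{2} = \left(\left(-54 + 3 \sqrt{17}\right) + \frac{1}{683}\right)^{2} = \left(- \frac{36881}{683} + 3 \sqrt{17}\right)^{2}$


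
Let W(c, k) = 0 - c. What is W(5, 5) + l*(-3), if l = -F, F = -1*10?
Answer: -35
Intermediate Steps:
W(c, k) = -c
F = -10
l = 10 (l = -1*(-10) = 10)
W(5, 5) + l*(-3) = -1*5 + 10*(-3) = -5 - 30 = -35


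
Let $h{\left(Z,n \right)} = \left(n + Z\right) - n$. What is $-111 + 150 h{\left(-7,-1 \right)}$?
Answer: $-1161$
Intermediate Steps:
$h{\left(Z,n \right)} = Z$ ($h{\left(Z,n \right)} = \left(Z + n\right) - n = Z$)
$-111 + 150 h{\left(-7,-1 \right)} = -111 + 150 \left(-7\right) = -111 - 1050 = -1161$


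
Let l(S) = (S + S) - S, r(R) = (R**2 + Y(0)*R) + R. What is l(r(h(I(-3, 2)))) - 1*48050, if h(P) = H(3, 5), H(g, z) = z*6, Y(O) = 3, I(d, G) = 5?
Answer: -47030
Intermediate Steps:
H(g, z) = 6*z
h(P) = 30 (h(P) = 6*5 = 30)
r(R) = R**2 + 4*R (r(R) = (R**2 + 3*R) + R = R**2 + 4*R)
l(S) = S (l(S) = 2*S - S = S)
l(r(h(I(-3, 2)))) - 1*48050 = 30*(4 + 30) - 1*48050 = 30*34 - 48050 = 1020 - 48050 = -47030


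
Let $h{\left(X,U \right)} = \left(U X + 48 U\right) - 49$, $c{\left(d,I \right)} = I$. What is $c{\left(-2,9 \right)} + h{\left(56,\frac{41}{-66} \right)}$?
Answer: $- \frac{3452}{33} \approx -104.61$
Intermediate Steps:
$h{\left(X,U \right)} = -49 + 48 U + U X$ ($h{\left(X,U \right)} = \left(48 U + U X\right) - 49 = -49 + 48 U + U X$)
$c{\left(-2,9 \right)} + h{\left(56,\frac{41}{-66} \right)} = 9 + \left(-49 + 48 \frac{41}{-66} + \frac{41}{-66} \cdot 56\right) = 9 + \left(-49 + 48 \cdot 41 \left(- \frac{1}{66}\right) + 41 \left(- \frac{1}{66}\right) 56\right) = 9 - \frac{3749}{33} = - \frac{3452}{33}$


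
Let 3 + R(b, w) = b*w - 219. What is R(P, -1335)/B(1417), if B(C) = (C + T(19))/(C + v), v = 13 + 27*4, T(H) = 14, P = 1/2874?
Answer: -163890049/685449 ≈ -239.10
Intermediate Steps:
P = 1/2874 ≈ 0.00034795
R(b, w) = -222 + b*w (R(b, w) = -3 + (b*w - 219) = -3 + (-219 + b*w) = -222 + b*w)
v = 121 (v = 13 + 108 = 121)
B(C) = (14 + C)/(121 + C) (B(C) = (C + 14)/(C + 121) = (14 + C)/(121 + C))
R(P, -1335)/B(1417) = (-222 + (1/2874)*(-1335))/(((14 + 1417)/(121 + 1417))) = (-222 - 445/958)/((1431/1538)) = -213121/(958*((1/1538)*1431)) = -213121/(958*1431/1538) = -213121/958*1538/1431 = -163890049/685449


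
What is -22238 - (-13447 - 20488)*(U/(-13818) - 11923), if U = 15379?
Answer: -798812680877/1974 ≈ -4.0467e+8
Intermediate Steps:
-22238 - (-13447 - 20488)*(U/(-13818) - 11923) = -22238 - (-13447 - 20488)*(15379/(-13818) - 11923) = -22238 - (-33935)*(15379*(-1/13818) - 11923) = -22238 - (-33935)*(-2197/1974 - 11923) = -22238 - (-33935)*(-23538199)/1974 = -22238 - 1*798768783065/1974 = -22238 - 798768783065/1974 = -798812680877/1974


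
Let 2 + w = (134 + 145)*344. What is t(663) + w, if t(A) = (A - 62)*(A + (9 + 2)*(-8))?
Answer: 441549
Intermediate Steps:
t(A) = (-88 + A)*(-62 + A) (t(A) = (-62 + A)*(A + 11*(-8)) = (-62 + A)*(A - 88) = (-62 + A)*(-88 + A) = (-88 + A)*(-62 + A))
w = 95974 (w = -2 + (134 + 145)*344 = -2 + 279*344 = -2 + 95976 = 95974)
t(663) + w = (5456 + 663² - 150*663) + 95974 = (5456 + 439569 - 99450) + 95974 = 345575 + 95974 = 441549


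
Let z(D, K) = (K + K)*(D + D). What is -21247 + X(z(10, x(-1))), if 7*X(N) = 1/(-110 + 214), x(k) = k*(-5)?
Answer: -15467815/728 ≈ -21247.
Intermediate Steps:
x(k) = -5*k
z(D, K) = 4*D*K (z(D, K) = (2*K)*(2*D) = 4*D*K)
X(N) = 1/728 (X(N) = 1/(7*(-110 + 214)) = (⅐)/104 = (⅐)*(1/104) = 1/728)
-21247 + X(z(10, x(-1))) = -21247 + 1/728 = -15467815/728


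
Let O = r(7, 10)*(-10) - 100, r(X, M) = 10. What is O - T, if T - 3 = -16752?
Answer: 16549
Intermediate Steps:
T = -16749 (T = 3 - 16752 = -16749)
O = -200 (O = 10*(-10) - 100 = -100 - 100 = -200)
O - T = -200 - 1*(-16749) = -200 + 16749 = 16549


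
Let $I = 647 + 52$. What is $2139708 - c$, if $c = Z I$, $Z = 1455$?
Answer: $1122663$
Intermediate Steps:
$I = 699$
$c = 1017045$ ($c = 1455 \cdot 699 = 1017045$)
$2139708 - c = 2139708 - 1017045 = 1122663$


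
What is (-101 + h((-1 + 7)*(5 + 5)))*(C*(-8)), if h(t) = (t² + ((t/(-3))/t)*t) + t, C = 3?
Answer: -84936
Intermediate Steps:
h(t) = t² + 2*t/3 (h(t) = (t² + ((t*(-⅓))/t)*t) + t = (t² + ((-t/3)/t)*t) + t = (t² - t/3) + t = t² + 2*t/3)
(-101 + h((-1 + 7)*(5 + 5)))*(C*(-8)) = (-101 + ((-1 + 7)*(5 + 5))*(2 + 3*((-1 + 7)*(5 + 5)))/3)*(3*(-8)) = (-101 + (6*10)*(2 + 3*(6*10))/3)*(-24) = (-101 + (⅓)*60*(2 + 3*60))*(-24) = (-101 + (⅓)*60*(2 + 180))*(-24) = (-101 + (⅓)*60*182)*(-24) = (-101 + 3640)*(-24) = 3539*(-24) = -84936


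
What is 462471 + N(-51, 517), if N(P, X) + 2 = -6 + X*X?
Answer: 729752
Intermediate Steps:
N(P, X) = -8 + X² (N(P, X) = -2 + (-6 + X*X) = -2 + (-6 + X²) = -8 + X²)
462471 + N(-51, 517) = 462471 + (-8 + 517²) = 462471 + (-8 + 267289) = 462471 + 267281 = 729752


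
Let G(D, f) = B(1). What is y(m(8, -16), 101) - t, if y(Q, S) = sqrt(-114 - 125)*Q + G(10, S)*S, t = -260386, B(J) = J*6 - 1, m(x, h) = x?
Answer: 260891 + 8*I*sqrt(239) ≈ 2.6089e+5 + 123.68*I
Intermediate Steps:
B(J) = -1 + 6*J (B(J) = 6*J - 1 = -1 + 6*J)
G(D, f) = 5 (G(D, f) = -1 + 6*1 = -1 + 6 = 5)
y(Q, S) = 5*S + I*Q*sqrt(239) (y(Q, S) = sqrt(-114 - 125)*Q + 5*S = sqrt(-239)*Q + 5*S = (I*sqrt(239))*Q + 5*S = I*Q*sqrt(239) + 5*S = 5*S + I*Q*sqrt(239))
y(m(8, -16), 101) - t = (5*101 + I*8*sqrt(239)) - 1*(-260386) = (505 + 8*I*sqrt(239)) + 260386 = 260891 + 8*I*sqrt(239)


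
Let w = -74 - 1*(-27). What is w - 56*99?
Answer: -5591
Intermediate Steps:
w = -47 (w = -74 + 27 = -47)
w - 56*99 = -47 - 56*99 = -47 - 5544 = -5591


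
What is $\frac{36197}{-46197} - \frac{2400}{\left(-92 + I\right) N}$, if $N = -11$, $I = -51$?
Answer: $- \frac{167810681}{72667881} \approx -2.3093$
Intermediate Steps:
$\frac{36197}{-46197} - \frac{2400}{\left(-92 + I\right) N} = \frac{36197}{-46197} - \frac{2400}{\left(-92 - 51\right) \left(-11\right)} = 36197 \left(- \frac{1}{46197}\right) - \frac{2400}{\left(-143\right) \left(-11\right)} = - \frac{36197}{46197} - \frac{2400}{1573} = - \frac{167810681}{72667881}$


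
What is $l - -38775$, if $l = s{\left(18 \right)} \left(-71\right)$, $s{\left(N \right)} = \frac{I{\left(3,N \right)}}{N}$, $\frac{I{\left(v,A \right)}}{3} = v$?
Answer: $\frac{77479}{2} \approx 38740.0$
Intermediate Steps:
$I{\left(v,A \right)} = 3 v$
$s{\left(N \right)} = \frac{9}{N}$ ($s{\left(N \right)} = \frac{3 \cdot 3}{N} = \frac{9}{N}$)
$l = - \frac{71}{2}$ ($l = \frac{9}{18} \left(-71\right) = 9 \cdot \frac{1}{18} \left(-71\right) = \frac{1}{2} \left(-71\right) = - \frac{71}{2} \approx -35.5$)
$l - -38775 = - \frac{71}{2} - -38775 = - \frac{71}{2} + 38775 = \frac{77479}{2}$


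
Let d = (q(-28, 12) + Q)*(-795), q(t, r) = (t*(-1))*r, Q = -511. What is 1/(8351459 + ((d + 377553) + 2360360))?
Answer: 1/11228497 ≈ 8.9059e-8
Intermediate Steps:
q(t, r) = -r*t (q(t, r) = (-t)*r = -r*t)
d = 139125 (d = (-1*12*(-28) - 511)*(-795) = (336 - 511)*(-795) = -175*(-795) = 139125)
1/(8351459 + ((d + 377553) + 2360360)) = 1/(8351459 + ((139125 + 377553) + 2360360)) = 1/(8351459 + (516678 + 2360360)) = 1/(8351459 + 2877038) = 1/11228497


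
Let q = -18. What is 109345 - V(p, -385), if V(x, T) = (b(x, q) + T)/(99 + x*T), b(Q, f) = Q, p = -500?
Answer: 21059738540/192599 ≈ 1.0935e+5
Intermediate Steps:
V(x, T) = (T + x)/(99 + T*x) (V(x, T) = (x + T)/(99 + x*T) = (T + x)/(99 + T*x))
109345 - V(p, -385) = 109345 - (-385 - 500)/(99 - 385*(-500)) = 109345 - (-885)/(99 + 192500) = 109345 - (-885)/192599 = 109345 - 1*(-885/192599) = 109345 + 885/192599 = 21059738540/192599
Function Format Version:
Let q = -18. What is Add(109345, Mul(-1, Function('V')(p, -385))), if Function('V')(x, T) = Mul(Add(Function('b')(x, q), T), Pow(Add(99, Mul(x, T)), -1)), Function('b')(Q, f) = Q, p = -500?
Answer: Rational(21059738540, 192599) ≈ 1.0935e+5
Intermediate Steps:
Function('V')(x, T) = Mul(Pow(Add(99, Mul(T, x)), -1), Add(T, x)) (Function('V')(x, T) = Mul(Add(x, T), Pow(Add(99, Mul(x, T)), -1)) = Mul(Add(T, x), Pow(Add(99, Mul(T, x)), -1)) = Mul(Pow(Add(99, Mul(T, x)), -1), Add(T, x)))
Add(109345, Mul(-1, Function('V')(p, -385))) = Add(109345, Mul(-1, Mul(Pow(Add(99, Mul(-385, -500)), -1), Add(-385, -500)))) = Add(109345, Mul(-1, Mul(Pow(Add(99, 192500), -1), -885))) = Add(109345, Mul(-1, Mul(Pow(192599, -1), -885))) = Add(109345, Mul(-1, Mul(Rational(1, 192599), -885))) = Add(109345, Mul(-1, Rational(-885, 192599))) = Add(109345, Rational(885, 192599)) = Rational(21059738540, 192599)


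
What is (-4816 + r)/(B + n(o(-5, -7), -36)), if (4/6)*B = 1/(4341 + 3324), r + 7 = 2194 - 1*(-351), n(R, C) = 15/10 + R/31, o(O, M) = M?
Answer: -90214495/50469 ≈ -1787.5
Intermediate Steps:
n(R, C) = 3/2 + R/31 (n(R, C) = 15*(⅒) + R*(1/31) = 3/2 + R/31)
r = 2538 (r = -7 + (2194 - 1*(-351)) = -7 + (2194 + 351) = -7 + 2545 = 2538)
B = 1/5110 (B = 3/(2*(4341 + 3324)) = (3/2)/7665 = (3/2)*(1/7665) = 1/5110 ≈ 0.00019569)
(-4816 + r)/(B + n(o(-5, -7), -36)) = (-4816 + 2538)/(1/5110 + (3/2 + (1/31)*(-7))) = -2278/(1/5110 + (3/2 - 7/31)) = -2278/(1/5110 + 79/62) = -2278/100938/79205 = -2278*79205/100938 = -90214495/50469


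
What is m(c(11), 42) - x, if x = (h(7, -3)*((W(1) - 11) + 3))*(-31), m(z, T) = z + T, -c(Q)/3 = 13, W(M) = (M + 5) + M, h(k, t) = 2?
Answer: -59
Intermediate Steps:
W(M) = 5 + 2*M (W(M) = (5 + M) + M = 5 + 2*M)
c(Q) = -39 (c(Q) = -3*13 = -39)
m(z, T) = T + z
x = 62 (x = (2*(((5 + 2*1) - 11) + 3))*(-31) = (2*(((5 + 2) - 11) + 3))*(-31) = (2*((7 - 11) + 3))*(-31) = (2*(-4 + 3))*(-31) = (2*(-1))*(-31) = -2*(-31) = 62)
m(c(11), 42) - x = (42 - 39) - 1*62 = 3 - 62 = -59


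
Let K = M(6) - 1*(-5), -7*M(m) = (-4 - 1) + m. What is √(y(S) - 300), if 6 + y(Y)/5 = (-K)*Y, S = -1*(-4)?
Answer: I*√20930/7 ≈ 20.667*I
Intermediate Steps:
M(m) = 5/7 - m/7 (M(m) = -((-4 - 1) + m)/7 = -(-5 + m)/7 = 5/7 - m/7)
S = 4
K = 34/7 (K = (5/7 - ⅐*6) - 1*(-5) = (5/7 - 6/7) + 5 = -⅐ + 5 = 34/7 ≈ 4.8571)
y(Y) = -30 - 170*Y/7 (y(Y) = -30 + 5*((-1*34/7)*Y) = -30 + 5*(-34*Y/7) = -30 - 170*Y/7)
√(y(S) - 300) = √((-30 - 170/7*4) - 300) = √((-30 - 680/7) - 300) = √(-890/7 - 300) = √(-2990/7) = I*√20930/7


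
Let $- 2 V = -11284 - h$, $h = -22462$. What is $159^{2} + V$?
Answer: $19692$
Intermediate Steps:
$V = -5589$ ($V = - \frac{-11284 - -22462}{2} = - \frac{-11284 + 22462}{2} = \left(- \frac{1}{2}\right) 11178 = -5589$)
$159^{2} + V = 159^{2} - 5589 = 25281 - 5589 = 19692$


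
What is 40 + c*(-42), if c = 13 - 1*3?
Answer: -380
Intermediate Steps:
c = 10 (c = 13 - 3 = 10)
40 + c*(-42) = 40 + 10*(-42) = 40 - 420 = -380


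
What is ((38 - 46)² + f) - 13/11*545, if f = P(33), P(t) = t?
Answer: -6018/11 ≈ -547.09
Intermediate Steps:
f = 33
((38 - 46)² + f) - 13/11*545 = ((38 - 46)² + 33) - 13/11*545 = ((-8)² + 33) - 13*1/11*545 = (64 + 33) - 13/11*545 = 97 - 7085/11 = -6018/11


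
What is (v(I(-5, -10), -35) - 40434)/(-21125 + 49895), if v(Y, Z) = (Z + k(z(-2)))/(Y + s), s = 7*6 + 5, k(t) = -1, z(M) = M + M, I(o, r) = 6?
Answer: -357173/254135 ≈ -1.4054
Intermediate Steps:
z(M) = 2*M
s = 47 (s = 42 + 5 = 47)
v(Y, Z) = (-1 + Z)/(47 + Y) (v(Y, Z) = (Z - 1)/(Y + 47) = (-1 + Z)/(47 + Y))
(v(I(-5, -10), -35) - 40434)/(-21125 + 49895) = ((-1 - 35)/(47 + 6) - 40434)/(-21125 + 49895) = (-36/53 - 40434)/28770 = ((1/53)*(-36) - 40434)*(1/28770) = (-36/53 - 40434)*(1/28770) = -2143038/53*1/28770 = -357173/254135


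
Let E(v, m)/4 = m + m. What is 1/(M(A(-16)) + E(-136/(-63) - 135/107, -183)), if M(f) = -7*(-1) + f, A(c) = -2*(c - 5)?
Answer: -1/1415 ≈ -0.00070671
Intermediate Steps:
A(c) = 10 - 2*c (A(c) = -2*(-5 + c) = 10 - 2*c)
M(f) = 7 + f
E(v, m) = 8*m (E(v, m) = 4*(m + m) = 4*(2*m) = 8*m)
1/(M(A(-16)) + E(-136/(-63) - 135/107, -183)) = 1/((7 + (10 - 2*(-16))) + 8*(-183)) = 1/((7 + (10 + 32)) - 1464) = 1/((7 + 42) - 1464) = 1/(49 - 1464) = 1/(-1415) = -1/1415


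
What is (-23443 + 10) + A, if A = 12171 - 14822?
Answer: -26084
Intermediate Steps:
A = -2651
(-23443 + 10) + A = (-23443 + 10) - 2651 = -23433 - 2651 = -26084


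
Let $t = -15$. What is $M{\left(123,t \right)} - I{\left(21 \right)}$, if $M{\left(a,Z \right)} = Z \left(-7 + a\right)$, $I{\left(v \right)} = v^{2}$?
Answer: $-2181$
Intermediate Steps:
$M{\left(123,t \right)} - I{\left(21 \right)} = - 15 \left(-7 + 123\right) - 21^{2} = \left(-15\right) 116 - 441 = -1740 - 441 = -2181$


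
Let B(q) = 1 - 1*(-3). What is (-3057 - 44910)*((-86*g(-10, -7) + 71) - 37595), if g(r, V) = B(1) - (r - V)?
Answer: 1828789842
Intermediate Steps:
B(q) = 4 (B(q) = 1 + 3 = 4)
g(r, V) = 4 + V - r (g(r, V) = 4 - (r - V) = 4 + (V - r) = 4 + V - r)
(-3057 - 44910)*((-86*g(-10, -7) + 71) - 37595) = (-3057 - 44910)*((-86*(4 - 7 - 1*(-10)) + 71) - 37595) = -47967*((-86*(4 - 7 + 10) + 71) - 37595) = -47967*((-86*7 + 71) - 37595) = -47967*((-602 + 71) - 37595) = -47967*(-531 - 37595) = -47967*(-38126) = 1828789842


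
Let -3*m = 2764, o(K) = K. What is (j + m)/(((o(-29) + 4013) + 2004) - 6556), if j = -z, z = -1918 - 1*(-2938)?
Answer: 728/213 ≈ 3.4178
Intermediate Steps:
z = 1020 (z = -1918 + 2938 = 1020)
m = -2764/3 (m = -1/3*2764 = -2764/3 ≈ -921.33)
j = -1020 (j = -1*1020 = -1020)
(j + m)/(((o(-29) + 4013) + 2004) - 6556) = (-1020 - 2764/3)/(((-29 + 4013) + 2004) - 6556) = -5824/(3*((3984 + 2004) - 6556)) = -5824/(3*(5988 - 6556)) = -5824/3/(-568) = -5824/3*(-1/568) = 728/213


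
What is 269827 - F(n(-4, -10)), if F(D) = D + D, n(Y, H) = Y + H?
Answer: 269855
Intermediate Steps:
n(Y, H) = H + Y
F(D) = 2*D
269827 - F(n(-4, -10)) = 269827 - 2*(-10 - 4) = 269827 - 2*(-14) = 269827 - 1*(-28) = 269827 + 28 = 269855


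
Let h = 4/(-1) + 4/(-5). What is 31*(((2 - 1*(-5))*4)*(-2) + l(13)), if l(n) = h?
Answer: -9424/5 ≈ -1884.8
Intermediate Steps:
h = -24/5 (h = 4*(-1) + 4*(-⅕) = -4 - ⅘ = -24/5 ≈ -4.8000)
l(n) = -24/5
31*(((2 - 1*(-5))*4)*(-2) + l(13)) = 31*(((2 - 1*(-5))*4)*(-2) - 24/5) = 31*(((2 + 5)*4)*(-2) - 24/5) = 31*((7*4)*(-2) - 24/5) = 31*(28*(-2) - 24/5) = 31*(-56 - 24/5) = 31*(-304/5) = -9424/5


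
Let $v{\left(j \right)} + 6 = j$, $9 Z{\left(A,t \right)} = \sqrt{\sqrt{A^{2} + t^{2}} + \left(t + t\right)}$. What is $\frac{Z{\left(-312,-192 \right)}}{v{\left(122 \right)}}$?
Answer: $\frac{\sqrt{-96 + 6 \sqrt{233}}}{522} \approx 0.0040248 i$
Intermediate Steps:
$Z{\left(A,t \right)} = \frac{\sqrt{\sqrt{A^{2} + t^{2}} + 2 t}}{9}$ ($Z{\left(A,t \right)} = \frac{\sqrt{\sqrt{A^{2} + t^{2}} + \left(t + t\right)}}{9} = \frac{\sqrt{\sqrt{A^{2} + t^{2}} + 2 t}}{9}$)
$v{\left(j \right)} = -6 + j$
$\frac{Z{\left(-312,-192 \right)}}{v{\left(122 \right)}} = \frac{\frac{1}{9} \sqrt{\sqrt{\left(-312\right)^{2} + \left(-192\right)^{2}} + 2 \left(-192\right)}}{-6 + 122} = \frac{\frac{1}{9} \sqrt{\sqrt{97344 + 36864} - 384}}{116} = \frac{\sqrt{\sqrt{134208} - 384}}{9} \cdot \frac{1}{116} = \frac{\sqrt{24 \sqrt{233} - 384}}{9} \cdot \frac{1}{116} = \frac{\sqrt{-384 + 24 \sqrt{233}}}{9} \cdot \frac{1}{116} = \frac{\sqrt{-384 + 24 \sqrt{233}}}{1044}$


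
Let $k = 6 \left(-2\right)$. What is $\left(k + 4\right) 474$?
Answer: $-3792$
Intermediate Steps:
$k = -12$
$\left(k + 4\right) 474 = \left(-12 + 4\right) 474 = \left(-8\right) 474 = -3792$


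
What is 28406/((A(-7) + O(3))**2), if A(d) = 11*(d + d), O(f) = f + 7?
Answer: 14203/10368 ≈ 1.3699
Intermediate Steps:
O(f) = 7 + f
A(d) = 22*d (A(d) = 11*(2*d) = 22*d)
28406/((A(-7) + O(3))**2) = 28406/((22*(-7) + (7 + 3))**2) = 28406/((-154 + 10)**2) = 28406/((-144)**2) = 28406/20736 = 28406*(1/20736) = 14203/10368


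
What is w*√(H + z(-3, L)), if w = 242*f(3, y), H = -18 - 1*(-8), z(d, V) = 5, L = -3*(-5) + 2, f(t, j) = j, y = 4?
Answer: 968*I*√5 ≈ 2164.5*I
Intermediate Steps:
L = 17 (L = 15 + 2 = 17)
H = -10 (H = -18 + 8 = -10)
w = 968 (w = 242*4 = 968)
w*√(H + z(-3, L)) = 968*√(-10 + 5) = 968*√(-5) = 968*(I*√5) = 968*I*√5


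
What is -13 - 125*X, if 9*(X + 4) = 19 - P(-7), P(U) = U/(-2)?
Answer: 4891/18 ≈ 271.72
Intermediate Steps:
P(U) = -U/2 (P(U) = U*(-½) = -U/2)
X = -41/18 (X = -4 + (19 - (-1)*(-7)/2)/9 = -4 + (19 - 1*7/2)/9 = -4 + (19 - 7/2)/9 = -4 + (⅑)*(31/2) = -4 + 31/18 = -41/18 ≈ -2.2778)
-13 - 125*X = -13 - 125*(-41/18) = -13 + 5125/18 = 4891/18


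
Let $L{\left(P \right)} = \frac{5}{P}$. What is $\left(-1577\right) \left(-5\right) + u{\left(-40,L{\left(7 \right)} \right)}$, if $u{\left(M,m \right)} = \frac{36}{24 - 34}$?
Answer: $\frac{39407}{5} \approx 7881.4$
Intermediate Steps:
$u{\left(M,m \right)} = - \frac{18}{5}$ ($u{\left(M,m \right)} = \frac{36}{-10} = 36 \left(- \frac{1}{10}\right) = - \frac{18}{5}$)
$\left(-1577\right) \left(-5\right) + u{\left(-40,L{\left(7 \right)} \right)} = \left(-1577\right) \left(-5\right) - \frac{18}{5} = 7885 - \frac{18}{5} = \frac{39407}{5}$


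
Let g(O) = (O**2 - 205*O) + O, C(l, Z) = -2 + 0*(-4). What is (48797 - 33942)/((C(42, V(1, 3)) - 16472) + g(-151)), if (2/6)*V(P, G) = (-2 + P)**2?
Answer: 14855/37131 ≈ 0.40007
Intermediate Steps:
V(P, G) = 3*(-2 + P)**2
C(l, Z) = -2 (C(l, Z) = -2 + 0 = -2)
g(O) = O**2 - 204*O
(48797 - 33942)/((C(42, V(1, 3)) - 16472) + g(-151)) = (48797 - 33942)/((-2 - 16472) - 151*(-204 - 151)) = 14855/(-16474 - 151*(-355)) = 14855/(-16474 + 53605) = 14855/37131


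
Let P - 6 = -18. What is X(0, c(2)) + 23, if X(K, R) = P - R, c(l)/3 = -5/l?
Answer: 37/2 ≈ 18.500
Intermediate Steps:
P = -12 (P = 6 - 18 = -12)
c(l) = -15/l (c(l) = 3*(-5/l) = -15/l)
X(K, R) = -12 - R
X(0, c(2)) + 23 = (-12 - (-15)/2) + 23 = (-12 - 1*(-15/2)) + 23 = (-12 + 15/2) + 23 = -9/2 + 23 = 37/2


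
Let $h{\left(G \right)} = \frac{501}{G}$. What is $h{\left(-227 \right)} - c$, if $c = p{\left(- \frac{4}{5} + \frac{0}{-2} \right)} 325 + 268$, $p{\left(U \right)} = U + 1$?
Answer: $- \frac{76092}{227} \approx -335.21$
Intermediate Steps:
$p{\left(U \right)} = 1 + U$
$c = 333$ ($c = \left(1 + \left(- \frac{4}{5} + \frac{0}{-2}\right)\right) 325 + 268 = \left(1 + \left(\left(-4\right) \frac{1}{5} + 0 \left(- \frac{1}{2}\right)\right)\right) 325 + 268 = \left(1 + \left(- \frac{4}{5} + 0\right)\right) 325 + 268 = \left(1 - \frac{4}{5}\right) 325 + 268 = \frac{1}{5} \cdot 325 + 268 = 65 + 268 = 333$)
$h{\left(-227 \right)} - c = \frac{501}{-227} - 333 = 501 \left(- \frac{1}{227}\right) - 333 = - \frac{501}{227} - 333 = - \frac{76092}{227}$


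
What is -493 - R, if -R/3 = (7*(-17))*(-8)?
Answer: 2363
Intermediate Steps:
R = -2856 (R = -3*7*(-17)*(-8) = -(-357)*(-8) = -3*952 = -2856)
-493 - R = -493 - 1*(-2856) = -493 + 2856 = 2363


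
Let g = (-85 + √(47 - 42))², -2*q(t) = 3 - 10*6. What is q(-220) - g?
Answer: -14403/2 + 170*√5 ≈ -6821.4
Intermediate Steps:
q(t) = 57/2 (q(t) = -(3 - 10*6)/2 = -(3 - 5*12)/2 = -(3 - 60)/2 = -½*(-57) = 57/2)
g = (-85 + √5)² ≈ 6849.9
q(-220) - g = 57/2 - (85 - √5)²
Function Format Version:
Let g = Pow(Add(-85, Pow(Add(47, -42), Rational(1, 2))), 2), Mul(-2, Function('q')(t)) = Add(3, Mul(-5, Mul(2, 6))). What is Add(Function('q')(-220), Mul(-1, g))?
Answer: Add(Rational(-14403, 2), Mul(170, Pow(5, Rational(1, 2)))) ≈ -6821.4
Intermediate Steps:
Function('q')(t) = Rational(57, 2) (Function('q')(t) = Mul(Rational(-1, 2), Add(3, Mul(-5, Mul(2, 6)))) = Mul(Rational(-1, 2), Add(3, Mul(-5, 12))) = Mul(Rational(-1, 2), Add(3, -60)) = Mul(Rational(-1, 2), -57) = Rational(57, 2))
g = Pow(Add(-85, Pow(5, Rational(1, 2))), 2) ≈ 6849.9
Add(Function('q')(-220), Mul(-1, g)) = Add(Rational(57, 2), Mul(-1, Pow(Add(85, Mul(-1, Pow(5, Rational(1, 2)))), 2)))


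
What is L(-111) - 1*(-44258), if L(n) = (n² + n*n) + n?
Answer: 68789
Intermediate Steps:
L(n) = n + 2*n² (L(n) = (n² + n²) + n = 2*n² + n = n + 2*n²)
L(-111) - 1*(-44258) = -111*(1 + 2*(-111)) - 1*(-44258) = -111*(1 - 222) + 44258 = -111*(-221) + 44258 = 24531 + 44258 = 68789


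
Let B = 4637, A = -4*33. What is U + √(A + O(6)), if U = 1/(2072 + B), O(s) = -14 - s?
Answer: 1/6709 + 2*I*√38 ≈ 0.00014905 + 12.329*I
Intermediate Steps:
A = -132
U = 1/6709 (U = 1/(2072 + 4637) = 1/6709 ≈ 0.00014905)
U + √(A + O(6)) = 1/6709 + √(-132 + (-14 - 1*6)) = 1/6709 + √(-132 + (-14 - 6)) = 1/6709 + √(-132 - 20) = 1/6709 + √(-152) = 1/6709 + 2*I*√38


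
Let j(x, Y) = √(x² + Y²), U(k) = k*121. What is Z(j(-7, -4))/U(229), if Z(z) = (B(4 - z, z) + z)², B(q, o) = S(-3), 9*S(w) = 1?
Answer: 5266/2244429 + 2*√65/249381 ≈ 0.0024109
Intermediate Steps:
S(w) = ⅑ (S(w) = (⅑)*1 = ⅑)
B(q, o) = ⅑
U(k) = 121*k
j(x, Y) = √(Y² + x²)
Z(z) = (⅑ + z)²
Z(j(-7, -4))/U(229) = ((1 + 9*√((-4)² + (-7)²))²/81)/((121*229)) = ((1 + 9*√(16 + 49))²/81)/27709 = ((1 + 9*√65)²/81)*(1/27709) = (1 + 9*√65)²/2244429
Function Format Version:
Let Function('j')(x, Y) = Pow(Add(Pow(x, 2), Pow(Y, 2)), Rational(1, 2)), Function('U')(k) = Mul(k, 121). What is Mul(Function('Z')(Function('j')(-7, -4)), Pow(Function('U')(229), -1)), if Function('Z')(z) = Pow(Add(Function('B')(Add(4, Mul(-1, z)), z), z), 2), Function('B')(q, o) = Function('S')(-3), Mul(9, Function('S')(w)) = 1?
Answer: Add(Rational(5266, 2244429), Mul(Rational(2, 249381), Pow(65, Rational(1, 2)))) ≈ 0.0024109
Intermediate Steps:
Function('S')(w) = Rational(1, 9) (Function('S')(w) = Mul(Rational(1, 9), 1) = Rational(1, 9))
Function('B')(q, o) = Rational(1, 9)
Function('U')(k) = Mul(121, k)
Function('j')(x, Y) = Pow(Add(Pow(Y, 2), Pow(x, 2)), Rational(1, 2))
Function('Z')(z) = Pow(Add(Rational(1, 9), z), 2)
Mul(Function('Z')(Function('j')(-7, -4)), Pow(Function('U')(229), -1)) = Mul(Mul(Rational(1, 81), Pow(Add(1, Mul(9, Pow(Add(Pow(-4, 2), Pow(-7, 2)), Rational(1, 2)))), 2)), Pow(Mul(121, 229), -1)) = Mul(Mul(Rational(1, 81), Pow(Add(1, Mul(9, Pow(Add(16, 49), Rational(1, 2)))), 2)), Pow(27709, -1)) = Mul(Mul(Rational(1, 81), Pow(Add(1, Mul(9, Pow(65, Rational(1, 2)))), 2)), Rational(1, 27709)) = Mul(Rational(1, 2244429), Pow(Add(1, Mul(9, Pow(65, Rational(1, 2)))), 2))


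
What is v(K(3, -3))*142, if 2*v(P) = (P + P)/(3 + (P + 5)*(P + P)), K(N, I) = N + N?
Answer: 284/45 ≈ 6.3111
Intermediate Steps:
K(N, I) = 2*N
v(P) = P/(3 + 2*P*(5 + P)) (v(P) = ((P + P)/(3 + (P + 5)*(P + P)))/2 = ((2*P)/(3 + (5 + P)*(2*P)))/2 = ((2*P)/(3 + 2*P*(5 + P)))/2 = (2*P/(3 + 2*P*(5 + P)))/2 = P/(3 + 2*P*(5 + P)))
v(K(3, -3))*142 = ((2*3)/(3 + 2*(2*3)² + 10*(2*3)))*142 = (6/(3 + 2*6² + 10*6))*142 = (6/(3 + 2*36 + 60))*142 = (6/(3 + 72 + 60))*142 = (6/135)*142 = (6*(1/135))*142 = (2/45)*142 = 284/45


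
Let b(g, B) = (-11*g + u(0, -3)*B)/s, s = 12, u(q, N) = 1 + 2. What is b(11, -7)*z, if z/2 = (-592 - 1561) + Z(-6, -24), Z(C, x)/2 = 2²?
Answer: 50765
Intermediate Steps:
Z(C, x) = 8 (Z(C, x) = 2*2² = 2*4 = 8)
u(q, N) = 3
z = -4290 (z = 2*((-592 - 1561) + 8) = 2*(-2153 + 8) = 2*(-2145) = -4290)
b(g, B) = -11*g/12 + B/4 (b(g, B) = (-11*g + 3*B)/12 = (-11*g + 3*B)*(1/12) = -11*g/12 + B/4)
b(11, -7)*z = (-11/12*11 + (¼)*(-7))*(-4290) = (-121/12 - 7/4)*(-4290) = -71/6*(-4290) = 50765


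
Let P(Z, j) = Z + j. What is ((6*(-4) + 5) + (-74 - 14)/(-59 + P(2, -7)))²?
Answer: 19881/64 ≈ 310.64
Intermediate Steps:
((6*(-4) + 5) + (-74 - 14)/(-59 + P(2, -7)))² = ((6*(-4) + 5) + (-74 - 14)/(-59 + (2 - 7)))² = ((-24 + 5) - 88/(-59 - 5))² = (-19 - 88/(-64))² = (-19 - 88*(-1/64))² = (-19 + 11/8)² = (-141/8)² = 19881/64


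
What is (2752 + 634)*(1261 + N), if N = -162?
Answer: 3721214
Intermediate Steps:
(2752 + 634)*(1261 + N) = (2752 + 634)*(1261 - 162) = 3386*1099 = 3721214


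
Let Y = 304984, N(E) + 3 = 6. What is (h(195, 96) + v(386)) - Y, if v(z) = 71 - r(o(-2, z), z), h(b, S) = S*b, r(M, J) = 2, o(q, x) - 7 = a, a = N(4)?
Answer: -286195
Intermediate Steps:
N(E) = 3 (N(E) = -3 + 6 = 3)
a = 3
o(q, x) = 10 (o(q, x) = 7 + 3 = 10)
v(z) = 69 (v(z) = 71 - 1*2 = 71 - 2 = 69)
(h(195, 96) + v(386)) - Y = (96*195 + 69) - 1*304984 = (18720 + 69) - 304984 = 18789 - 304984 = -286195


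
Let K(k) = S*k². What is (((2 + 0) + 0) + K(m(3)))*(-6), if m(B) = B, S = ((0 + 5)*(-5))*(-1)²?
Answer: 1338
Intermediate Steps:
S = -25 (S = (5*(-5))*1 = -25*1 = -25)
K(k) = -25*k²
(((2 + 0) + 0) + K(m(3)))*(-6) = (((2 + 0) + 0) - 25*3²)*(-6) = ((2 + 0) - 25*9)*(-6) = (2 - 225)*(-6) = -223*(-6) = 1338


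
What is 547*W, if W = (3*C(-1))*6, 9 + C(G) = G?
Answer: -98460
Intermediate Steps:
C(G) = -9 + G
W = -180 (W = (3*(-9 - 1))*6 = (3*(-10))*6 = -30*6 = -180)
547*W = 547*(-180) = -98460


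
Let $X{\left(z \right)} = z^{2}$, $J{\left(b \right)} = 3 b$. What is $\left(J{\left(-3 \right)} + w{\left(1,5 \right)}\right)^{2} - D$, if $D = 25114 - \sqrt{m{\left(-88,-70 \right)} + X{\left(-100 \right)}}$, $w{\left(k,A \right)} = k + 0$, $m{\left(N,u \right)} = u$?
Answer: $-25050 + \sqrt{9930} \approx -24950.0$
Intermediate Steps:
$w{\left(k,A \right)} = k$
$D = 25114 - \sqrt{9930}$ ($D = 25114 - \sqrt{-70 + \left(-100\right)^{2}} = 25114 - \sqrt{-70 + 10000} = 25114 - \sqrt{9930} \approx 25014.0$)
$\left(J{\left(-3 \right)} + w{\left(1,5 \right)}\right)^{2} - D = \left(3 \left(-3\right) + 1\right)^{2} - \left(25114 - \sqrt{9930}\right) = \left(-9 + 1\right)^{2} - \left(25114 - \sqrt{9930}\right) = \left(-8\right)^{2} - \left(25114 - \sqrt{9930}\right) = 64 - \left(25114 - \sqrt{9930}\right) = -25050 + \sqrt{9930}$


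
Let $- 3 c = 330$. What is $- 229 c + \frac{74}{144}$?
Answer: $\frac{1813717}{72} \approx 25191.0$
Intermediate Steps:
$c = -110$ ($c = \left(- \frac{1}{3}\right) 330 = -110$)
$- 229 c + \frac{74}{144} = \left(-229\right) \left(-110\right) + \frac{74}{144} = 25190 + 74 \cdot \frac{1}{144} = 25190 + \frac{37}{72} = \frac{1813717}{72}$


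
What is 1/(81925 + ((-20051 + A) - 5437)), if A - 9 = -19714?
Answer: 1/36732 ≈ 2.7224e-5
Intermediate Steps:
A = -19705 (A = 9 - 19714 = -19705)
1/(81925 + ((-20051 + A) - 5437)) = 1/(81925 + ((-20051 - 19705) - 5437)) = 1/(81925 + (-39756 - 5437)) = 1/(81925 - 45193) = 1/36732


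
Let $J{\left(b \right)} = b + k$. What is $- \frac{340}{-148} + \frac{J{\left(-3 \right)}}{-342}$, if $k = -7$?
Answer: $\frac{14720}{6327} \approx 2.3265$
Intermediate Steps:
$J{\left(b \right)} = -7 + b$ ($J{\left(b \right)} = b - 7 = -7 + b$)
$- \frac{340}{-148} + \frac{J{\left(-3 \right)}}{-342} = - \frac{340}{-148} + \frac{-7 - 3}{-342} = \left(-340\right) \left(- \frac{1}{148}\right) - - \frac{5}{171} = \frac{85}{37} + \frac{5}{171} = \frac{14720}{6327}$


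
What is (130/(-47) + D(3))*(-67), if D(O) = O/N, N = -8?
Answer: 79127/376 ≈ 210.44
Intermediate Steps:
D(O) = -O/8 (D(O) = O/(-8) = O*(-1/8) = -O/8)
(130/(-47) + D(3))*(-67) = (130/(-47) - 1/8*3)*(-67) = (130*(-1/47) - 3/8)*(-67) = (-130/47 - 3/8)*(-67) = -1181/376*(-67) = 79127/376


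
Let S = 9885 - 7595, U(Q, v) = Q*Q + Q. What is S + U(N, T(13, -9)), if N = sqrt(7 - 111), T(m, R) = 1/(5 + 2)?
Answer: 2186 + 2*I*sqrt(26) ≈ 2186.0 + 10.198*I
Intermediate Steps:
T(m, R) = 1/7
N = 2*I*sqrt(26) (N = sqrt(-104) = 2*I*sqrt(26) ≈ 10.198*I)
U(Q, v) = Q + Q**2 (U(Q, v) = Q**2 + Q = Q + Q**2)
S = 2290
S + U(N, T(13, -9)) = 2290 + (2*I*sqrt(26))*(1 + 2*I*sqrt(26)) = 2290 + 2*I*sqrt(26)*(1 + 2*I*sqrt(26))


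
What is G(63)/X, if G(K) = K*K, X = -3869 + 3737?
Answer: -1323/44 ≈ -30.068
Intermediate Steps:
X = -132
G(K) = K²
G(63)/X = 63²/(-132) = 3969*(-1/132) = -1323/44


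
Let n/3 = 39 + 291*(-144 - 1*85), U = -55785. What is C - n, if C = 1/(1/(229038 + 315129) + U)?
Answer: 6065199947037033/30356356094 ≈ 1.9980e+5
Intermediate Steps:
n = -199800 (n = 3*(39 + 291*(-144 - 1*85)) = 3*(39 + 291*(-144 - 85)) = 3*(39 + 291*(-229)) = 3*(39 - 66639) = 3*(-66600) = -199800)
C = -544167/30356356094 (C = 1/(1/(229038 + 315129) - 55785) = 1/(1/544167 - 55785) = 1/(-30356356094/544167) = -544167/30356356094 ≈ -1.7926e-5)
C - n = -544167/30356356094 - 1*(-199800) = -544167/30356356094 + 199800 = 6065199947037033/30356356094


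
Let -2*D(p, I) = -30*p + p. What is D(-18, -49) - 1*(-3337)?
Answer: 3076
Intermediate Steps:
D(p, I) = 29*p/2 (D(p, I) = -(-30*p + p)/2 = -(-29)*p/2 = 29*p/2)
D(-18, -49) - 1*(-3337) = (29/2)*(-18) - 1*(-3337) = -261 + 3337 = 3076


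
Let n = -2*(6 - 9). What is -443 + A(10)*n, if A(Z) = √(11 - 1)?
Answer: -443 + 6*√10 ≈ -424.03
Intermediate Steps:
n = 6 (n = -2*(-3) = 6)
A(Z) = √10
-443 + A(10)*n = -443 + √10*6 = -443 + 6*√10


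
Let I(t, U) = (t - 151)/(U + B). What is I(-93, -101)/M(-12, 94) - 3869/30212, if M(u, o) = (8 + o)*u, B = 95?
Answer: -559151/3466827 ≈ -0.16129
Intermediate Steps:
M(u, o) = u*(8 + o)
I(t, U) = (-151 + t)/(95 + U) (I(t, U) = (t - 151)/(U + 95) = (-151 + t)/(95 + U))
I(-93, -101)/M(-12, 94) - 3869/30212 = ((-151 - 93)/(95 - 101))/((-12*(8 + 94))) - 3869/30212 = (-244/(-6))/((-12*102)) - 3869*1/30212 = -⅙*(-244)/(-1224) - 3869/30212 = (122/3)*(-1/1224) - 3869/30212 = -61/1836 - 3869/30212 = -559151/3466827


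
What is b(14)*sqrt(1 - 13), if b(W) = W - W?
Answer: 0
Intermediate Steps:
b(W) = 0
b(14)*sqrt(1 - 13) = 0*sqrt(1 - 13) = 0*sqrt(-12) = 0*(2*I*sqrt(3)) = 0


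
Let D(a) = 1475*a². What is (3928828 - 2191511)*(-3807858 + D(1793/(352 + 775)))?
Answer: -8394244881417895019/1270129 ≈ -6.6090e+12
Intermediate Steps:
(3928828 - 2191511)*(-3807858 + D(1793/(352 + 775))) = (3928828 - 2191511)*(-3807858 + 1475*(1793/(352 + 775))²) = 1737317*(-3807858 + 1475*(1793/1127)²) = 1737317*(-3807858 + 1475*(3214849/1270129)) = 1737317*(-3807858 + 4741902275/1270129) = 1737317*(-4831728971407/1270129) = -8394244881417895019/1270129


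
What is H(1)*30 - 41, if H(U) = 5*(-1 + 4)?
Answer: 409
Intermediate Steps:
H(U) = 15 (H(U) = 5*3 = 15)
H(1)*30 - 41 = 15*30 - 41 = 450 - 41 = 409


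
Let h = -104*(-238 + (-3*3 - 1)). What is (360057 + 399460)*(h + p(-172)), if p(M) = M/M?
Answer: 19590221981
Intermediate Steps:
p(M) = 1
h = 25792 (h = -104*(-238 + (-9 - 1)) = -104*(-238 - 10) = -104*(-248) = 25792)
(360057 + 399460)*(h + p(-172)) = (360057 + 399460)*(25792 + 1) = 759517*25793 = 19590221981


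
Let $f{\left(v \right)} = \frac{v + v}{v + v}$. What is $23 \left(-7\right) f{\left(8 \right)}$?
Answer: $-161$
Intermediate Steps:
$f{\left(v \right)} = 1$ ($f{\left(v \right)} = \frac{2 v}{2 v} = 2 v \frac{1}{2 v} = 1$)
$23 \left(-7\right) f{\left(8 \right)} = 23 \left(-7\right) 1 = \left(-161\right) 1 = -161$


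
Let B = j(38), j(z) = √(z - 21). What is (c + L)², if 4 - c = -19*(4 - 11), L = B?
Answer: (129 - √17)² ≈ 15594.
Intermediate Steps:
j(z) = √(-21 + z)
B = √17 (B = √(-21 + 38) = √17 ≈ 4.1231)
L = √17 ≈ 4.1231
c = -129 (c = 4 - (-19)*(4 - 11) = 4 - (-19)*(-7) = 4 - 1*133 = 4 - 133 = -129)
(c + L)² = (-129 + √17)²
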